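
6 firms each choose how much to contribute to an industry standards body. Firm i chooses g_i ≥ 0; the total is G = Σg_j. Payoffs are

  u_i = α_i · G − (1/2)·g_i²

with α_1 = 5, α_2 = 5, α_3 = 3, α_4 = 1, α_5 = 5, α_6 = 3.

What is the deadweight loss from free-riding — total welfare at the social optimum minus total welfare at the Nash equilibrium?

Firm i's FOC: ∂u_i/∂g_i = α_i − g_i = 0, so g_i* = α_i.
NE contributions = (5, 5, 3, 1, 5, 3); G = 22.
W^NE = (Σα)·G − ½Σα_i² = 22² − ½·94 = 437.
Planner sets g_i = Σα_j = 22 for every i, so G^SO = 6·22 = 132.
W^SO = (Σα)·G^SO − ½·6·(Σα)² = (6/2)·22² = 1452.
Deadweight loss = W^SO − W^NE = 1015.

1015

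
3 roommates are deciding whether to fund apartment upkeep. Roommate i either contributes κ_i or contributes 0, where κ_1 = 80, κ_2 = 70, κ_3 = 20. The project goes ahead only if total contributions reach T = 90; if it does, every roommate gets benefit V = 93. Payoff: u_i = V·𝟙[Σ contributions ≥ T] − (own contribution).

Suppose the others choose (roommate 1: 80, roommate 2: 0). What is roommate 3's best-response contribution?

Others' total = 80. Contributing 20 brings total to 100 ≥ 90: gain V − κ_3 = 73.
Best response: 20.

20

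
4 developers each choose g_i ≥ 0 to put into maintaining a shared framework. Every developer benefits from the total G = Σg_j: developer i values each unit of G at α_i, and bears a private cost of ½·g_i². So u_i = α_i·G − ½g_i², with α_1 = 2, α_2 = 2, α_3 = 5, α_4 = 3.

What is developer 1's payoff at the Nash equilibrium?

22

Developer i's FOC: ∂u_i/∂g_i = α_i − g_i = 0, so g_i* = α_i.
NE contributions = (2, 2, 5, 3); G = 12.
u_1 = α_1·G − ½·(g_1)² = 2·12 − ½·2² = 22.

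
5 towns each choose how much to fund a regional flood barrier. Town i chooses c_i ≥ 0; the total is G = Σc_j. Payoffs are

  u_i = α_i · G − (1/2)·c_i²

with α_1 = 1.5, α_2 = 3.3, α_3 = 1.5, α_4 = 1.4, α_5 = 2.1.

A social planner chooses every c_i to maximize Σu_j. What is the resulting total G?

49

Planner FOC: ∂(Σu_j)/∂c_i = (Σα_j) − c_i = 0, so c_i^SO = Σα_j = 9.8 for every i; G^SO = 49.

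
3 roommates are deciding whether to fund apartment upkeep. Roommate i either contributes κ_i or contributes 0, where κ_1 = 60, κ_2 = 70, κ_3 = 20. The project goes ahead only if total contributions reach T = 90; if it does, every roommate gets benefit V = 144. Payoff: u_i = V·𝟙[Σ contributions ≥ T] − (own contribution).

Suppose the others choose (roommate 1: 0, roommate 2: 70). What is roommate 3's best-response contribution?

20

Others' total = 70. Contributing 20 brings total to 90 ≥ 90: gain V − κ_3 = 124.
Best response: 20.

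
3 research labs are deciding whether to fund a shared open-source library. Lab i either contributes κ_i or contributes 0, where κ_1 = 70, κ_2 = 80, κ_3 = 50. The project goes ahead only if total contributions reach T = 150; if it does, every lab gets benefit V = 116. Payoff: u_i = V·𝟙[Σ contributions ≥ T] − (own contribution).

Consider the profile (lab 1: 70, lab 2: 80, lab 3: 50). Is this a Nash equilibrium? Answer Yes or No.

Total = 200 ≥ 150: provided.
Lab 1 (pledges 70, payoff 46): dropping to 0 → total 130, payoff 0. No gain.
Lab 2 (pledges 80, payoff 36): dropping to 0 → total 120, payoff 0. No gain.
Lab 3 (pledges 50, payoff 66): dropping to 0 → total 150, payoff 116. Profitable deviation.

No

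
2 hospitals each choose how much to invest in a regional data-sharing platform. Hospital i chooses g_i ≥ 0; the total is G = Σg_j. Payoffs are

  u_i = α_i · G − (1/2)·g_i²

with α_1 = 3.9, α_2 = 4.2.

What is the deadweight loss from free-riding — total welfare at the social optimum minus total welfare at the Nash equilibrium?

16.425

Hospital i's FOC: ∂u_i/∂g_i = α_i − g_i = 0, so g_i* = α_i.
NE contributions = (3.9, 4.2); G = 8.1.
W^NE = (Σα)·G − ½Σα_i² = 8.1² − ½·32.85 = 49.185.
Planner sets g_i = Σα_j = 8.1 for every i, so G^SO = 2·8.1 = 16.2.
W^SO = (Σα)·G^SO − ½·2·(Σα)² = (2/2)·8.1² = 65.61.
Deadweight loss = W^SO − W^NE = 16.425.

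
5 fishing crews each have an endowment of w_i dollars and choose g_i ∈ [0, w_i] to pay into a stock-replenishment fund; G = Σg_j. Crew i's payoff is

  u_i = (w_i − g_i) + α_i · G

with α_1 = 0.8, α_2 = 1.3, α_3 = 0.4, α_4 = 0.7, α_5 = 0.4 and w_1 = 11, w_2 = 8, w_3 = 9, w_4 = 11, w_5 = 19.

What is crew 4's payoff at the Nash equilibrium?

16.6

∂u_i/∂g_i = α_i − 1, so crew i contributes w_i if α_i > 1, else 0.
α_i > 1 for i ∈ {2}; NE contributions (0, 8, 0, 0, 0), G = 8.
u_4 = (11 − 0) + 0.7·8 = 16.6.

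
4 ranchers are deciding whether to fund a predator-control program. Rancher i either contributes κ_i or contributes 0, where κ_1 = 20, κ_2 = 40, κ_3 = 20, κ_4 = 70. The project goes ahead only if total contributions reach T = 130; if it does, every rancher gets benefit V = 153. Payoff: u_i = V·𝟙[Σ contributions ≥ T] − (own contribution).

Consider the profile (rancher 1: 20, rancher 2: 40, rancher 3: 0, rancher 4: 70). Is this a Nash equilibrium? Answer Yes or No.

Total = 130 ≥ 130: provided.
Rancher 1 (pledges 20, payoff 133): dropping to 0 → total 110, payoff 0. No gain.
Rancher 2 (pledges 40, payoff 113): dropping to 0 → total 90, payoff 0. No gain.
Rancher 3 (pledges 0, payoff 153): pledging 20 → total 150, payoff 133. No gain.
Rancher 4 (pledges 70, payoff 83): dropping to 0 → total 60, payoff 0. No gain.

Yes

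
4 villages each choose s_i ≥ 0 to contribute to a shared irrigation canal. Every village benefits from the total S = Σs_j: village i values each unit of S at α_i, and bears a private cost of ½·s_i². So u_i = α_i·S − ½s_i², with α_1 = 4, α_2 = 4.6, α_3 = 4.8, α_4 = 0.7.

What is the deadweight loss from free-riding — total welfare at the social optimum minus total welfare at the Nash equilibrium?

229.155

Village i's FOC: ∂u_i/∂s_i = α_i − s_i = 0, so s_i* = α_i.
NE contributions = (4, 4.6, 4.8, 0.7); S = 14.1.
W^NE = (Σα)·S − ½Σα_i² = 14.1² − ½·60.69 = 168.465.
Planner sets s_i = Σα_j = 14.1 for every i, so S^SO = 4·14.1 = 56.4.
W^SO = (Σα)·S^SO − ½·4·(Σα)² = (4/2)·14.1² = 397.62.
Deadweight loss = W^SO − W^NE = 229.155.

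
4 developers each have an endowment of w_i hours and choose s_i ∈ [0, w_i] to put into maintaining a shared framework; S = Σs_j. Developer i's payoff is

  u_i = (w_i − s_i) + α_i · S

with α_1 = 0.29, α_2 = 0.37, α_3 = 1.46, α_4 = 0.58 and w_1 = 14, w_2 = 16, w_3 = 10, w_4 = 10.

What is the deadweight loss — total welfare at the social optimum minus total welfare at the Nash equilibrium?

∂u_i/∂s_i = α_i − 1, so developer i contributes w_i if α_i > 1, else 0.
α_i > 1 for i ∈ {3}; NE contributions (0, 0, 10, 0), S = 10.
W^NE = Σw_i − S^NE + (Σα_i)·S^NE = 50 + 1.7·10 = 67.
Planner: ∂(Σu_j)/∂s_i = Σα_j − 1 = 1.7 > 0, so everyone contributes w_i; S^SO = 50, W^SO = 50 + 1.7·50 = 135.
Deadweight loss = 68.

68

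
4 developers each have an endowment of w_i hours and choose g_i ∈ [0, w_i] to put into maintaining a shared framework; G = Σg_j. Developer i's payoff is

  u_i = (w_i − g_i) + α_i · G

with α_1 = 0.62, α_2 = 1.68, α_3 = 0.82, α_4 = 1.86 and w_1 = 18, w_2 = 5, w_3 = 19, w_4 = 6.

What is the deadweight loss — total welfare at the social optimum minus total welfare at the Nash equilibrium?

147.26

∂u_i/∂g_i = α_i − 1, so developer i contributes w_i if α_i > 1, else 0.
α_i > 1 for i ∈ {2, 4}; NE contributions (0, 5, 0, 6), G = 11.
W^NE = Σw_i − G^NE + (Σα_i)·G^NE = 48 + 3.98·11 = 91.78.
Planner: ∂(Σu_j)/∂g_i = Σα_j − 1 = 3.98 > 0, so everyone contributes w_i; G^SO = 48, W^SO = 48 + 3.98·48 = 239.04.
Deadweight loss = 147.26.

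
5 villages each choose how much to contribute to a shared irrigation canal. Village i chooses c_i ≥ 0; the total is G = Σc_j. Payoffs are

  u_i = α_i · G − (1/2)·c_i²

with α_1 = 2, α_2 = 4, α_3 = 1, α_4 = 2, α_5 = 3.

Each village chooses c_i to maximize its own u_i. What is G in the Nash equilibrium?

Village i's FOC: ∂u_i/∂c_i = α_i − c_i = 0, so c_i* = α_i.
NE contributions = (2, 4, 1, 2, 3); G = 12.

12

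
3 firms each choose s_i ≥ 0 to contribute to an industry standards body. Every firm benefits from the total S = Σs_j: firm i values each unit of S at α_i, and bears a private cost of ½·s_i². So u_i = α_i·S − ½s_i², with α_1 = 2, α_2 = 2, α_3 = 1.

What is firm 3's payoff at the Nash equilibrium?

4.5

Firm i's FOC: ∂u_i/∂s_i = α_i − s_i = 0, so s_i* = α_i.
NE contributions = (2, 2, 1); S = 5.
u_3 = α_3·S − ½·(s_3)² = 1·5 − ½·1² = 4.5.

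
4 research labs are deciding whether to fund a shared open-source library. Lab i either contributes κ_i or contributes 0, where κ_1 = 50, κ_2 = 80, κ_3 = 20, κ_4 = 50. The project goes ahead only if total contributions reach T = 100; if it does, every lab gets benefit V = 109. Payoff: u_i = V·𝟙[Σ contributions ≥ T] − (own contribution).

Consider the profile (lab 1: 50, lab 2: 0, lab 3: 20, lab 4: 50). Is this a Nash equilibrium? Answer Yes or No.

Total = 120 ≥ 100: provided.
Lab 1 (pledges 50, payoff 59): dropping to 0 → total 70, payoff 0. No gain.
Lab 2 (pledges 0, payoff 109): pledging 80 → total 200, payoff 29. No gain.
Lab 3 (pledges 20, payoff 89): dropping to 0 → total 100, payoff 109. Profitable deviation.

No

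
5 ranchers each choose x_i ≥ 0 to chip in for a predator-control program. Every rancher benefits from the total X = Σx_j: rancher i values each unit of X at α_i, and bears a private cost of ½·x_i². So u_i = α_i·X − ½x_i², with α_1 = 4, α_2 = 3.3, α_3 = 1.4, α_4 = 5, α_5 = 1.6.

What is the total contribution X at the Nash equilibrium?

Rancher i's FOC: ∂u_i/∂x_i = α_i − x_i = 0, so x_i* = α_i.
NE contributions = (4, 3.3, 1.4, 5, 1.6); X = 15.3.

15.3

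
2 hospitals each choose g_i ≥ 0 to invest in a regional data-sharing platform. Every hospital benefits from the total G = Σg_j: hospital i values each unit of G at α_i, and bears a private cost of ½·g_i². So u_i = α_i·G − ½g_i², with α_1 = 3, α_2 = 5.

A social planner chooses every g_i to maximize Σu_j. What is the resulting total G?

Planner FOC: ∂(Σu_j)/∂g_i = (Σα_j) − g_i = 0, so g_i^SO = Σα_j = 8 for every i; G^SO = 16.

16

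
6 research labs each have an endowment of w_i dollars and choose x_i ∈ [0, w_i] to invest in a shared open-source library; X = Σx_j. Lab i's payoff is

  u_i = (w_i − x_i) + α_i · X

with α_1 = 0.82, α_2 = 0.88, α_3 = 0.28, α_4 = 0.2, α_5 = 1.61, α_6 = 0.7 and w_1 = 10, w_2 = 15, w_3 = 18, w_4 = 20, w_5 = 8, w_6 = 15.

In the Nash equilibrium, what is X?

∂u_i/∂x_i = α_i − 1, so lab i contributes w_i if α_i > 1, else 0.
α_i > 1 for i ∈ {5}; NE contributions (0, 0, 0, 0, 8, 0), X = 8.

8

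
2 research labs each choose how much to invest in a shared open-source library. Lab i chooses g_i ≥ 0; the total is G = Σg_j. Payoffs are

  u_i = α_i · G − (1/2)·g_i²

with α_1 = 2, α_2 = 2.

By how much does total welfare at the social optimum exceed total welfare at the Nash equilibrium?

4

Lab i's FOC: ∂u_i/∂g_i = α_i − g_i = 0, so g_i* = α_i.
NE contributions = (2, 2); G = 4.
W^NE = (Σα)·G − ½Σα_i² = 4² − ½·8 = 12.
Planner sets g_i = Σα_j = 4 for every i, so G^SO = 2·4 = 8.
W^SO = (Σα)·G^SO − ½·2·(Σα)² = (2/2)·4² = 16.
Deadweight loss = W^SO − W^NE = 4.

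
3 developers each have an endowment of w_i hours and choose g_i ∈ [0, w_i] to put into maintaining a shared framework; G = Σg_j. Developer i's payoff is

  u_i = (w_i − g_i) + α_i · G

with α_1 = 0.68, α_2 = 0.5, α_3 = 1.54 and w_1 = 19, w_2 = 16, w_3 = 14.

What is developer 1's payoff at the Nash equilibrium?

28.52

∂u_i/∂g_i = α_i − 1, so developer i contributes w_i if α_i > 1, else 0.
α_i > 1 for i ∈ {3}; NE contributions (0, 0, 14), G = 14.
u_1 = (19 − 0) + 0.68·14 = 28.52.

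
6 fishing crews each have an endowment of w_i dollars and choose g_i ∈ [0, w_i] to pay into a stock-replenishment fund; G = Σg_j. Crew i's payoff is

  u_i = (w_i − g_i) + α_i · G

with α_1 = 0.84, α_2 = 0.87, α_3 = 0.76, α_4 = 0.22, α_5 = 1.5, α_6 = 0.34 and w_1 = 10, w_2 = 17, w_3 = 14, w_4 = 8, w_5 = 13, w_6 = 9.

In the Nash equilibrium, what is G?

∂u_i/∂g_i = α_i − 1, so crew i contributes w_i if α_i > 1, else 0.
α_i > 1 for i ∈ {5}; NE contributions (0, 0, 0, 0, 13, 0), G = 13.

13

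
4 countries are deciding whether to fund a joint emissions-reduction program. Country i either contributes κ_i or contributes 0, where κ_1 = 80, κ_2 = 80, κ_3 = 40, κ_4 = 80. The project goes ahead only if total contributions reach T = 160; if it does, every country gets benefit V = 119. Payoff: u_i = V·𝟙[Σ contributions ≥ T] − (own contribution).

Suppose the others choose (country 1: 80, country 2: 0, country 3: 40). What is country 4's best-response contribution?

Others' total = 120. Contributing 80 brings total to 200 ≥ 160: gain V − κ_4 = 39.
Best response: 80.

80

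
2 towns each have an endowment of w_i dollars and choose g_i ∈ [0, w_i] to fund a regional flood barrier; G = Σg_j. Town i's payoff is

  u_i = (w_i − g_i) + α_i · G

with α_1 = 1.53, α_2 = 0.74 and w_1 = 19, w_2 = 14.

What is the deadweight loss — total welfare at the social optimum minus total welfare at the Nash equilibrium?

17.78

∂u_i/∂g_i = α_i − 1, so town i contributes w_i if α_i > 1, else 0.
α_i > 1 for i ∈ {1}; NE contributions (19, 0), G = 19.
W^NE = Σw_i − G^NE + (Σα_i)·G^NE = 33 + 1.27·19 = 57.13.
Planner: ∂(Σu_j)/∂g_i = Σα_j − 1 = 1.27 > 0, so everyone contributes w_i; G^SO = 33, W^SO = 33 + 1.27·33 = 74.91.
Deadweight loss = 17.78.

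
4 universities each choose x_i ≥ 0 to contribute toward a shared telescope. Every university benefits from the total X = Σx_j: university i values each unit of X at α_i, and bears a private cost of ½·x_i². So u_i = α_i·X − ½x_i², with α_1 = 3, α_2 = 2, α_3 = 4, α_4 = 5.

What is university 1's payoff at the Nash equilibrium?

University i's FOC: ∂u_i/∂x_i = α_i − x_i = 0, so x_i* = α_i.
NE contributions = (3, 2, 4, 5); X = 14.
u_1 = α_1·X − ½·(x_1)² = 3·14 − ½·3² = 37.5.

37.5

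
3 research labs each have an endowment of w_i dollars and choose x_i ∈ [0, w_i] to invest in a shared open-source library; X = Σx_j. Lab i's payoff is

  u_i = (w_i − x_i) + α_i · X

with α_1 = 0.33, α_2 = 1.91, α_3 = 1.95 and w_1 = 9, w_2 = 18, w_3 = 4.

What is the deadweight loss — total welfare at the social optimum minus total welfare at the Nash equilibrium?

∂u_i/∂x_i = α_i − 1, so lab i contributes w_i if α_i > 1, else 0.
α_i > 1 for i ∈ {2, 3}; NE contributions (0, 18, 4), X = 22.
W^NE = Σw_i − X^NE + (Σα_i)·X^NE = 31 + 3.19·22 = 101.18.
Planner: ∂(Σu_j)/∂x_i = Σα_j − 1 = 3.19 > 0, so everyone contributes w_i; X^SO = 31, W^SO = 31 + 3.19·31 = 129.89.
Deadweight loss = 28.71.

28.71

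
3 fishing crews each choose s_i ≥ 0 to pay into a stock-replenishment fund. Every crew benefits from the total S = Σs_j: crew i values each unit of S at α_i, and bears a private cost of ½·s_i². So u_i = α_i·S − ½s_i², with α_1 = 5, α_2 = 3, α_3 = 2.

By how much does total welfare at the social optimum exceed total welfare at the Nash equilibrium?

69

Crew i's FOC: ∂u_i/∂s_i = α_i − s_i = 0, so s_i* = α_i.
NE contributions = (5, 3, 2); S = 10.
W^NE = (Σα)·S − ½Σα_i² = 10² − ½·38 = 81.
Planner sets s_i = Σα_j = 10 for every i, so S^SO = 3·10 = 30.
W^SO = (Σα)·S^SO − ½·3·(Σα)² = (3/2)·10² = 150.
Deadweight loss = W^SO − W^NE = 69.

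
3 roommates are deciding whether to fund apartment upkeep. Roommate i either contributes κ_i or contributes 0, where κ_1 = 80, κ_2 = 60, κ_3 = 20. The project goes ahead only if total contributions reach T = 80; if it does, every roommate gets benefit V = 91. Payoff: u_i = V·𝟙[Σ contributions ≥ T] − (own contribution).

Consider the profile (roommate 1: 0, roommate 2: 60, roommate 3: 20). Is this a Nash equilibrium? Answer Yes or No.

Total = 80 ≥ 80: provided.
Roommate 1 (pledges 0, payoff 91): pledging 80 → total 160, payoff 11. No gain.
Roommate 2 (pledges 60, payoff 31): dropping to 0 → total 20, payoff 0. No gain.
Roommate 3 (pledges 20, payoff 71): dropping to 0 → total 60, payoff 0. No gain.

Yes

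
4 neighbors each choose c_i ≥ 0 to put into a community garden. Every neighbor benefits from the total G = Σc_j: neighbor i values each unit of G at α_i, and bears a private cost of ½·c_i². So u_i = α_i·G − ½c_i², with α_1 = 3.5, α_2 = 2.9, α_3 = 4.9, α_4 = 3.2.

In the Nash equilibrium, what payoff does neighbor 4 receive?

Neighbor i's FOC: ∂u_i/∂c_i = α_i − c_i = 0, so c_i* = α_i.
NE contributions = (3.5, 2.9, 4.9, 3.2); G = 14.5.
u_4 = α_4·G − ½·(c_4)² = 3.2·14.5 − ½·3.2² = 41.28.

41.28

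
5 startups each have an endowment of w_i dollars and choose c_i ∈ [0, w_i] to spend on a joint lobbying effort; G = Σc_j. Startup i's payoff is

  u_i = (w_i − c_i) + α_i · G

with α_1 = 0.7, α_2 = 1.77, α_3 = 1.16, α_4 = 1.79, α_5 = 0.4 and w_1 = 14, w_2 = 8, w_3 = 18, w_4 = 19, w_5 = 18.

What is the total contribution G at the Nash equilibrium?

∂u_i/∂c_i = α_i − 1, so startup i contributes w_i if α_i > 1, else 0.
α_i > 1 for i ∈ {2, 3, 4}; NE contributions (0, 8, 18, 19, 0), G = 45.

45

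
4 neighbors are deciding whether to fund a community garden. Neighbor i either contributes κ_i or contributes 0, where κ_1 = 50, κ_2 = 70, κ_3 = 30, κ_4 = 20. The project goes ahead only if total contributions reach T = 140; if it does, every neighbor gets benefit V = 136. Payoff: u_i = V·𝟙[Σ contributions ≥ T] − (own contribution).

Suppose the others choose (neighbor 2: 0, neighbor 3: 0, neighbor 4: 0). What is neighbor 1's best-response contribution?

Others' total = 0. Even contributing 50 gives 50 < 140: no benefit either way.
Best response: 0.

0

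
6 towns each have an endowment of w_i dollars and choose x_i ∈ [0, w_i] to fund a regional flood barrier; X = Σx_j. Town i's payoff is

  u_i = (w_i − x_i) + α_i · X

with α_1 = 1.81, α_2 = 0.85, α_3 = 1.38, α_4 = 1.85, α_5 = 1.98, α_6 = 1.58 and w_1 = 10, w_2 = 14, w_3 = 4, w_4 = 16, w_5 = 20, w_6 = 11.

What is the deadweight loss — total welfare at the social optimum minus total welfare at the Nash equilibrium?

118.3

∂u_i/∂x_i = α_i − 1, so town i contributes w_i if α_i > 1, else 0.
α_i > 1 for i ∈ {1, 3, 4, 5, 6}; NE contributions (10, 0, 4, 16, 20, 11), X = 61.
W^NE = Σw_i − X^NE + (Σα_i)·X^NE = 75 + 8.45·61 = 590.45.
Planner: ∂(Σu_j)/∂x_i = Σα_j − 1 = 8.45 > 0, so everyone contributes w_i; X^SO = 75, W^SO = 75 + 8.45·75 = 708.75.
Deadweight loss = 118.3.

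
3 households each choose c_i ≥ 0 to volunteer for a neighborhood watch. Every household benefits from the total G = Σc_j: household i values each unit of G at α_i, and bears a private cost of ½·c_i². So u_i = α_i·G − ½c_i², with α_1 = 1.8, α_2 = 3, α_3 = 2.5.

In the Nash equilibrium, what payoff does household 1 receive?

11.52

Household i's FOC: ∂u_i/∂c_i = α_i − c_i = 0, so c_i* = α_i.
NE contributions = (1.8, 3, 2.5); G = 7.3.
u_1 = α_1·G − ½·(c_1)² = 1.8·7.3 − ½·1.8² = 11.52.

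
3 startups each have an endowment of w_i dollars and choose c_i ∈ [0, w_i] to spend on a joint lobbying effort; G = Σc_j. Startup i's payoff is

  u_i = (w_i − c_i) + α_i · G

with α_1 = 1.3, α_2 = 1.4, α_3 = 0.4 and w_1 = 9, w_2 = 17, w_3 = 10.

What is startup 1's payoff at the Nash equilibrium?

∂u_i/∂c_i = α_i − 1, so startup i contributes w_i if α_i > 1, else 0.
α_i > 1 for i ∈ {1, 2}; NE contributions (9, 17, 0), G = 26.
u_1 = (9 − 9) + 1.3·26 = 33.8.

33.8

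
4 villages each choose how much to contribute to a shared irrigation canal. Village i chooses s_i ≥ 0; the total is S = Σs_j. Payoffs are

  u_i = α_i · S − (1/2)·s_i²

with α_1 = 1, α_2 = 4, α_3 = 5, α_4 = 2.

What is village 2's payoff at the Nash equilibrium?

40

Village i's FOC: ∂u_i/∂s_i = α_i − s_i = 0, so s_i* = α_i.
NE contributions = (1, 4, 5, 2); S = 12.
u_2 = α_2·S − ½·(s_2)² = 4·12 − ½·4² = 40.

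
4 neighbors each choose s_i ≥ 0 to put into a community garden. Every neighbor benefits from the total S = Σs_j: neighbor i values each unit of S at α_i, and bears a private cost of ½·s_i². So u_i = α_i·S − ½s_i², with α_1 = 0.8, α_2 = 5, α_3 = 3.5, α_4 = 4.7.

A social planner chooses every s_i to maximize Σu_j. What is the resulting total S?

Planner FOC: ∂(Σu_j)/∂s_i = (Σα_j) − s_i = 0, so s_i^SO = Σα_j = 14 for every i; S^SO = 56.

56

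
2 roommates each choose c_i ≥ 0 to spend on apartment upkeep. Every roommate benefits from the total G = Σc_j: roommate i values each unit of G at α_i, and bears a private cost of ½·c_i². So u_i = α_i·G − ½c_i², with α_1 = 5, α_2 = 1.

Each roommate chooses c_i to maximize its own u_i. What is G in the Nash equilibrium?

6

Roommate i's FOC: ∂u_i/∂c_i = α_i − c_i = 0, so c_i* = α_i.
NE contributions = (5, 1); G = 6.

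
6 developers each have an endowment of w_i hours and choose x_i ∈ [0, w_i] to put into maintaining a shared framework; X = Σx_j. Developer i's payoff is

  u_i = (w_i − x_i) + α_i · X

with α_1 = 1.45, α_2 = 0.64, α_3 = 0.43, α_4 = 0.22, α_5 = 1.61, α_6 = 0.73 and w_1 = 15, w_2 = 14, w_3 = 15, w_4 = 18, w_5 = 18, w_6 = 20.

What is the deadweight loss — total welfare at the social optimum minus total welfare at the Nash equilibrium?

∂u_i/∂x_i = α_i − 1, so developer i contributes w_i if α_i > 1, else 0.
α_i > 1 for i ∈ {1, 5}; NE contributions (15, 0, 0, 0, 18, 0), X = 33.
W^NE = Σw_i − X^NE + (Σα_i)·X^NE = 100 + 4.08·33 = 234.64.
Planner: ∂(Σu_j)/∂x_i = Σα_j − 1 = 4.08 > 0, so everyone contributes w_i; X^SO = 100, W^SO = 100 + 4.08·100 = 508.
Deadweight loss = 273.36.

273.36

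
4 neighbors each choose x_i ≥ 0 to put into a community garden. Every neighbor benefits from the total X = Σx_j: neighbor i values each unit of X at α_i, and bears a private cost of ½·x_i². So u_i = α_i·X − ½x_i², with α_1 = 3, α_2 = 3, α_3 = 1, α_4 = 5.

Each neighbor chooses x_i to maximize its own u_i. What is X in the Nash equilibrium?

12

Neighbor i's FOC: ∂u_i/∂x_i = α_i − x_i = 0, so x_i* = α_i.
NE contributions = (3, 3, 1, 5); X = 12.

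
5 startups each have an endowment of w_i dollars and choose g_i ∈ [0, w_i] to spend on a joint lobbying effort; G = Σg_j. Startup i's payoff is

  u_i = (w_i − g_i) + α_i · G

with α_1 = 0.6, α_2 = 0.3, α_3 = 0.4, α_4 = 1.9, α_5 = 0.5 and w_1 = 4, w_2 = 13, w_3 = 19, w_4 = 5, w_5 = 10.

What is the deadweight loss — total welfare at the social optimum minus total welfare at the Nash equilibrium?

124.2

∂u_i/∂g_i = α_i − 1, so startup i contributes w_i if α_i > 1, else 0.
α_i > 1 for i ∈ {4}; NE contributions (0, 0, 0, 5, 0), G = 5.
W^NE = Σw_i − G^NE + (Σα_i)·G^NE = 51 + 2.7·5 = 64.5.
Planner: ∂(Σu_j)/∂g_i = Σα_j − 1 = 2.7 > 0, so everyone contributes w_i; G^SO = 51, W^SO = 51 + 2.7·51 = 188.7.
Deadweight loss = 124.2.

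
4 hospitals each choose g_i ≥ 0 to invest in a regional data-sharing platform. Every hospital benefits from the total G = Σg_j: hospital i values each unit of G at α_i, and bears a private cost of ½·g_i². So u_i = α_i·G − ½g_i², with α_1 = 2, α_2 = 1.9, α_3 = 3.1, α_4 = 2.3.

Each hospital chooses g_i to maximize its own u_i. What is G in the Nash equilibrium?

9.3

Hospital i's FOC: ∂u_i/∂g_i = α_i − g_i = 0, so g_i* = α_i.
NE contributions = (2, 1.9, 3.1, 2.3); G = 9.3.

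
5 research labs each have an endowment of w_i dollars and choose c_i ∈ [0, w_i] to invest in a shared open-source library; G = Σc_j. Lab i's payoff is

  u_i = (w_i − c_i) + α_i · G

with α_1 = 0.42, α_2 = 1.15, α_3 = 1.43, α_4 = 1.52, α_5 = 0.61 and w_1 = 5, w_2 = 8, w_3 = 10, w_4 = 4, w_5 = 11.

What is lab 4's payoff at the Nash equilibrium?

∂u_i/∂c_i = α_i − 1, so lab i contributes w_i if α_i > 1, else 0.
α_i > 1 for i ∈ {2, 3, 4}; NE contributions (0, 8, 10, 4, 0), G = 22.
u_4 = (4 − 4) + 1.52·22 = 33.44.

33.44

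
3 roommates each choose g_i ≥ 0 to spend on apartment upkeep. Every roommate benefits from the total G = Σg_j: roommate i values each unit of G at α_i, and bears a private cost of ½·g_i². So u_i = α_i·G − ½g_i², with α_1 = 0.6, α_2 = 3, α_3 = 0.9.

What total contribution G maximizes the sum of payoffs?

13.5

Planner FOC: ∂(Σu_j)/∂g_i = (Σα_j) − g_i = 0, so g_i^SO = Σα_j = 4.5 for every i; G^SO = 13.5.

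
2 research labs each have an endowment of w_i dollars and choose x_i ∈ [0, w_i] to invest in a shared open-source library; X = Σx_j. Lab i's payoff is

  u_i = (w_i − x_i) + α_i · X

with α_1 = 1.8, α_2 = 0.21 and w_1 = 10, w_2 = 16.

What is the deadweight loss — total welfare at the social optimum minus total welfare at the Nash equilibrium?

∂u_i/∂x_i = α_i − 1, so lab i contributes w_i if α_i > 1, else 0.
α_i > 1 for i ∈ {1}; NE contributions (10, 0), X = 10.
W^NE = Σw_i − X^NE + (Σα_i)·X^NE = 26 + 1.01·10 = 36.1.
Planner: ∂(Σu_j)/∂x_i = Σα_j − 1 = 1.01 > 0, so everyone contributes w_i; X^SO = 26, W^SO = 26 + 1.01·26 = 52.26.
Deadweight loss = 16.16.

16.16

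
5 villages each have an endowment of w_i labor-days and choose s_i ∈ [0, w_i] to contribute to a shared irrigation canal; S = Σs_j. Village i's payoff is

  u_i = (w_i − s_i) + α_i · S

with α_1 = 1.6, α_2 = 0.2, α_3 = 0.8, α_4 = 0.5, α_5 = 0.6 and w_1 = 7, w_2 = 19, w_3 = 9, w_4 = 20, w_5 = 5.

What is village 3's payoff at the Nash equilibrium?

14.6

∂u_i/∂s_i = α_i − 1, so village i contributes w_i if α_i > 1, else 0.
α_i > 1 for i ∈ {1}; NE contributions (7, 0, 0, 0, 0), S = 7.
u_3 = (9 − 0) + 0.8·7 = 14.6.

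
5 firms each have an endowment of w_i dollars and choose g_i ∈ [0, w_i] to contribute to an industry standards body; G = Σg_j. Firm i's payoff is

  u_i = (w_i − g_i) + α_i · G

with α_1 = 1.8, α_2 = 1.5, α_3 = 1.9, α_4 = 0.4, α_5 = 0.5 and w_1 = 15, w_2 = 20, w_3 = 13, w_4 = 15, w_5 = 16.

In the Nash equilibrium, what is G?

48

∂u_i/∂g_i = α_i − 1, so firm i contributes w_i if α_i > 1, else 0.
α_i > 1 for i ∈ {1, 2, 3}; NE contributions (15, 20, 13, 0, 0), G = 48.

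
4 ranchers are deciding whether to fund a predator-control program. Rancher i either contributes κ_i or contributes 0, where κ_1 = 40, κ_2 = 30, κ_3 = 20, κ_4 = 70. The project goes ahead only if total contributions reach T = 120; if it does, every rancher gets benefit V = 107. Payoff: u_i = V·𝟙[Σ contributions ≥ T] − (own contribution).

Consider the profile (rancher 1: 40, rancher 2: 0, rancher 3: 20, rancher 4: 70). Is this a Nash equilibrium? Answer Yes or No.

Total = 130 ≥ 120: provided.
Rancher 1 (pledges 40, payoff 67): dropping to 0 → total 90, payoff 0. No gain.
Rancher 2 (pledges 0, payoff 107): pledging 30 → total 160, payoff 77. No gain.
Rancher 3 (pledges 20, payoff 87): dropping to 0 → total 110, payoff 0. No gain.
Rancher 4 (pledges 70, payoff 37): dropping to 0 → total 60, payoff 0. No gain.

Yes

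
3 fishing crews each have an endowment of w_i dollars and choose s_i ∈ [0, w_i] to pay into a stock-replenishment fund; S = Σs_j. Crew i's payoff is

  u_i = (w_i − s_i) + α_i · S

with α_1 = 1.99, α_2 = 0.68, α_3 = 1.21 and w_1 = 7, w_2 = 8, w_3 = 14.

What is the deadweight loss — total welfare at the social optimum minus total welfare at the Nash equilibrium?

∂u_i/∂s_i = α_i − 1, so crew i contributes w_i if α_i > 1, else 0.
α_i > 1 for i ∈ {1, 3}; NE contributions (7, 0, 14), S = 21.
W^NE = Σw_i − S^NE + (Σα_i)·S^NE = 29 + 2.88·21 = 89.48.
Planner: ∂(Σu_j)/∂s_i = Σα_j − 1 = 2.88 > 0, so everyone contributes w_i; S^SO = 29, W^SO = 29 + 2.88·29 = 112.52.
Deadweight loss = 23.04.

23.04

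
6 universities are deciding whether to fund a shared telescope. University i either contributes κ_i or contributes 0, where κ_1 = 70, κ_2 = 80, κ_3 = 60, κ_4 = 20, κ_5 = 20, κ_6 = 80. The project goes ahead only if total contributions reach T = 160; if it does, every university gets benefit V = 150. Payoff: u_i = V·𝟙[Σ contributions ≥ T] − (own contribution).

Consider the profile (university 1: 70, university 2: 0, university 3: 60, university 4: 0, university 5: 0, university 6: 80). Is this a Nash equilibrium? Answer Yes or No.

Yes

Total = 210 ≥ 160: provided.
University 1 (pledges 70, payoff 80): dropping to 0 → total 140, payoff 0. No gain.
University 2 (pledges 0, payoff 150): pledging 80 → total 290, payoff 70. No gain.
University 3 (pledges 60, payoff 90): dropping to 0 → total 150, payoff 0. No gain.
University 4 (pledges 0, payoff 150): pledging 20 → total 230, payoff 130. No gain.
University 5 (pledges 0, payoff 150): pledging 20 → total 230, payoff 130. No gain.
University 6 (pledges 80, payoff 70): dropping to 0 → total 130, payoff 0. No gain.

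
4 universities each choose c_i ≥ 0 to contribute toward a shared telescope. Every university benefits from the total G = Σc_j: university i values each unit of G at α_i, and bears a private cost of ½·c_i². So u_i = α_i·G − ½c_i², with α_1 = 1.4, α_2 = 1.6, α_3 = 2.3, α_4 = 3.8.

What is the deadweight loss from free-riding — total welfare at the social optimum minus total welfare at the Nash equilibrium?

University i's FOC: ∂u_i/∂c_i = α_i − c_i = 0, so c_i* = α_i.
NE contributions = (1.4, 1.6, 2.3, 3.8); G = 9.1.
W^NE = (Σα)·G − ½Σα_i² = 9.1² − ½·24.25 = 70.685.
Planner sets c_i = Σα_j = 9.1 for every i, so G^SO = 4·9.1 = 36.4.
W^SO = (Σα)·G^SO − ½·4·(Σα)² = (4/2)·9.1² = 165.62.
Deadweight loss = W^SO − W^NE = 94.935.

94.935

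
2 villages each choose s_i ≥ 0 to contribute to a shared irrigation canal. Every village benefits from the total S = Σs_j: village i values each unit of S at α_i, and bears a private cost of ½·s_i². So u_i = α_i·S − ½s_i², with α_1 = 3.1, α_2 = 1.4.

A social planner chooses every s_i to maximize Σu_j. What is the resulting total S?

Planner FOC: ∂(Σu_j)/∂s_i = (Σα_j) − s_i = 0, so s_i^SO = Σα_j = 4.5 for every i; S^SO = 9.

9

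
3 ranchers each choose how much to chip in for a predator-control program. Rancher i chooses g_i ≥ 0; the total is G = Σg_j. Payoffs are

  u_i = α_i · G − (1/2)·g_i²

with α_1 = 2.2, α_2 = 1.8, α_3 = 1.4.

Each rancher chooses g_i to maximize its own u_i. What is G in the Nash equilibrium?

5.4

Rancher i's FOC: ∂u_i/∂g_i = α_i − g_i = 0, so g_i* = α_i.
NE contributions = (2.2, 1.8, 1.4); G = 5.4.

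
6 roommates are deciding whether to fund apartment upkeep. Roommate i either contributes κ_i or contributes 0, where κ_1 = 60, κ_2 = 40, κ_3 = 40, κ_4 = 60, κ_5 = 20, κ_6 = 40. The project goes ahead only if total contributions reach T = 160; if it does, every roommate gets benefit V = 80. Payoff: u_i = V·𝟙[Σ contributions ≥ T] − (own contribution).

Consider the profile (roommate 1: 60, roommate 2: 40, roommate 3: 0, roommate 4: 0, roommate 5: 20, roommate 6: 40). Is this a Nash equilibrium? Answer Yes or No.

Total = 160 ≥ 160: provided.
Roommate 1 (pledges 60, payoff 20): dropping to 0 → total 100, payoff 0. No gain.
Roommate 2 (pledges 40, payoff 40): dropping to 0 → total 120, payoff 0. No gain.
Roommate 3 (pledges 0, payoff 80): pledging 40 → total 200, payoff 40. No gain.
Roommate 4 (pledges 0, payoff 80): pledging 60 → total 220, payoff 20. No gain.
Roommate 5 (pledges 20, payoff 60): dropping to 0 → total 140, payoff 0. No gain.
Roommate 6 (pledges 40, payoff 40): dropping to 0 → total 120, payoff 0. No gain.

Yes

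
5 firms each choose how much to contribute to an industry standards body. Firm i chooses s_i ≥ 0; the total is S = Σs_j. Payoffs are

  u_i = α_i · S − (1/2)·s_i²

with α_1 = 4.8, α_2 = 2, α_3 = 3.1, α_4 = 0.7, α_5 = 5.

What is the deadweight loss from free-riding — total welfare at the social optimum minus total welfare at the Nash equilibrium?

Firm i's FOC: ∂u_i/∂s_i = α_i − s_i = 0, so s_i* = α_i.
NE contributions = (4.8, 2, 3.1, 0.7, 5); S = 15.6.
W^NE = (Σα)·S − ½Σα_i² = 15.6² − ½·62.14 = 212.29.
Planner sets s_i = Σα_j = 15.6 for every i, so S^SO = 5·15.6 = 78.
W^SO = (Σα)·S^SO − ½·5·(Σα)² = (5/2)·15.6² = 608.4.
Deadweight loss = W^SO − W^NE = 396.11.

396.11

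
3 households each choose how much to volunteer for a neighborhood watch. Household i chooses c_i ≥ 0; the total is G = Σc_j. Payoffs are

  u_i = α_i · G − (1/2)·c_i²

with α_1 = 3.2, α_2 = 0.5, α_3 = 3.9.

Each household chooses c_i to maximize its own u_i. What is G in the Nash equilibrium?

7.6

Household i's FOC: ∂u_i/∂c_i = α_i − c_i = 0, so c_i* = α_i.
NE contributions = (3.2, 0.5, 3.9); G = 7.6.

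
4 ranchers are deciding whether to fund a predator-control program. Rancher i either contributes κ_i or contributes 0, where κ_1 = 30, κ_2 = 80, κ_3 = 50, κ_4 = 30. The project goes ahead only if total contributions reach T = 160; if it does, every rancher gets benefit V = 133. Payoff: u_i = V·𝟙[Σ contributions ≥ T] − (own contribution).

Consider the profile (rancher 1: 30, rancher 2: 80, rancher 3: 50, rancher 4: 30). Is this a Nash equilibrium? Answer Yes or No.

No

Total = 190 ≥ 160: provided.
Rancher 1 (pledges 30, payoff 103): dropping to 0 → total 160, payoff 133. Profitable deviation.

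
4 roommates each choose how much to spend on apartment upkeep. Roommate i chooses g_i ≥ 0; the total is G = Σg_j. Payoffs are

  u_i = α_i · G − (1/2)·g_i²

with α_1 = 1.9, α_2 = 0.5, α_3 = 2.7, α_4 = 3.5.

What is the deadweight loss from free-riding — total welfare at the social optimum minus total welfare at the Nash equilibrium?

Roommate i's FOC: ∂u_i/∂g_i = α_i − g_i = 0, so g_i* = α_i.
NE contributions = (1.9, 0.5, 2.7, 3.5); G = 8.6.
W^NE = (Σα)·G − ½Σα_i² = 8.6² − ½·23.4 = 62.26.
Planner sets g_i = Σα_j = 8.6 for every i, so G^SO = 4·8.6 = 34.4.
W^SO = (Σα)·G^SO − ½·4·(Σα)² = (4/2)·8.6² = 147.92.
Deadweight loss = W^SO − W^NE = 85.66.

85.66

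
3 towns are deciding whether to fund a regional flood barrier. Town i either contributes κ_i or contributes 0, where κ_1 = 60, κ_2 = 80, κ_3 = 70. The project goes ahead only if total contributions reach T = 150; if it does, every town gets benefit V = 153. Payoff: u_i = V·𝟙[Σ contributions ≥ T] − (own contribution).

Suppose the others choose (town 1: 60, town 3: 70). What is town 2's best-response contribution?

Others' total = 130. Contributing 80 brings total to 210 ≥ 150: gain V − κ_2 = 73.
Best response: 80.

80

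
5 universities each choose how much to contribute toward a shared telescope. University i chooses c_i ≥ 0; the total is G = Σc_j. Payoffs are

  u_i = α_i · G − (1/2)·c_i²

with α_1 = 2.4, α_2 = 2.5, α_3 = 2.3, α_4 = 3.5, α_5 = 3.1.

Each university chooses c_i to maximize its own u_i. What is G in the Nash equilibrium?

University i's FOC: ∂u_i/∂c_i = α_i − c_i = 0, so c_i* = α_i.
NE contributions = (2.4, 2.5, 2.3, 3.5, 3.1); G = 13.8.

13.8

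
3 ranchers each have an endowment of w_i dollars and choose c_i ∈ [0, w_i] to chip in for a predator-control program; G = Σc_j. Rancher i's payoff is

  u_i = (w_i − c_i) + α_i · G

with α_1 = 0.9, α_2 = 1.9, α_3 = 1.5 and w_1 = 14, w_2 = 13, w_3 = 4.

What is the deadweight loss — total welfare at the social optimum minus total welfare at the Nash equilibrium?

∂u_i/∂c_i = α_i − 1, so rancher i contributes w_i if α_i > 1, else 0.
α_i > 1 for i ∈ {2, 3}; NE contributions (0, 13, 4), G = 17.
W^NE = Σw_i − G^NE + (Σα_i)·G^NE = 31 + 3.3·17 = 87.1.
Planner: ∂(Σu_j)/∂c_i = Σα_j − 1 = 3.3 > 0, so everyone contributes w_i; G^SO = 31, W^SO = 31 + 3.3·31 = 133.3.
Deadweight loss = 46.2.

46.2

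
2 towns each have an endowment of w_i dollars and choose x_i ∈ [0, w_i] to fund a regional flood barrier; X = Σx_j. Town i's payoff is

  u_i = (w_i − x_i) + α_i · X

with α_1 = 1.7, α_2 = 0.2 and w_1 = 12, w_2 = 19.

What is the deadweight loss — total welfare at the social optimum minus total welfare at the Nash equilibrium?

17.1

∂u_i/∂x_i = α_i − 1, so town i contributes w_i if α_i > 1, else 0.
α_i > 1 for i ∈ {1}; NE contributions (12, 0), X = 12.
W^NE = Σw_i − X^NE + (Σα_i)·X^NE = 31 + 0.9·12 = 41.8.
Planner: ∂(Σu_j)/∂x_i = Σα_j − 1 = 0.9 > 0, so everyone contributes w_i; X^SO = 31, W^SO = 31 + 0.9·31 = 58.9.
Deadweight loss = 17.1.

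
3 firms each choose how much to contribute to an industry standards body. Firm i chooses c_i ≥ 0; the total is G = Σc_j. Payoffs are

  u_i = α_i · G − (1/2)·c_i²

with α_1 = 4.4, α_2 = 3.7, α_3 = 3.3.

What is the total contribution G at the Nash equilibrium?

Firm i's FOC: ∂u_i/∂c_i = α_i − c_i = 0, so c_i* = α_i.
NE contributions = (4.4, 3.7, 3.3); G = 11.4.

11.4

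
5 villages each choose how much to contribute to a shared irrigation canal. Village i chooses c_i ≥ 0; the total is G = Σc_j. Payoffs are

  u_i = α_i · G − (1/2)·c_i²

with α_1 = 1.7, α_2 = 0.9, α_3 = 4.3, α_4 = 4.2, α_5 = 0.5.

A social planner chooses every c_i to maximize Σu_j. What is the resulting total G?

58

Planner FOC: ∂(Σu_j)/∂c_i = (Σα_j) − c_i = 0, so c_i^SO = Σα_j = 11.6 for every i; G^SO = 58.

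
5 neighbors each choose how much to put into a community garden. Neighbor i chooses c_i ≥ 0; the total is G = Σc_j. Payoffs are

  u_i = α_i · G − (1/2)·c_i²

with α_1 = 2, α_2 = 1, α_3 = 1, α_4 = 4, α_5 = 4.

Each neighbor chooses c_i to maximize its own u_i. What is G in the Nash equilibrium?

12

Neighbor i's FOC: ∂u_i/∂c_i = α_i − c_i = 0, so c_i* = α_i.
NE contributions = (2, 1, 1, 4, 4); G = 12.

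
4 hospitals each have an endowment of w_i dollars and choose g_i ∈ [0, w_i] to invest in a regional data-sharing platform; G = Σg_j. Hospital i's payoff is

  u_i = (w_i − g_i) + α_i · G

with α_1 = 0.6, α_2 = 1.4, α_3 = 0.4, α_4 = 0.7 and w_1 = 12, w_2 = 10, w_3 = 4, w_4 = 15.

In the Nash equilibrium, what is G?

∂u_i/∂g_i = α_i − 1, so hospital i contributes w_i if α_i > 1, else 0.
α_i > 1 for i ∈ {2}; NE contributions (0, 10, 0, 0), G = 10.

10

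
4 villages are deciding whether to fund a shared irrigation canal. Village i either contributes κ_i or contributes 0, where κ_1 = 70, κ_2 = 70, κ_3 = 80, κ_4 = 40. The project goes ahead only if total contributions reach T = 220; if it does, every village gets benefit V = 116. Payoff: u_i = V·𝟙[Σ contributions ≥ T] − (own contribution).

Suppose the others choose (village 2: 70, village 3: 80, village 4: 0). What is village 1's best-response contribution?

Others' total = 150. Contributing 70 brings total to 220 ≥ 220: gain V − κ_1 = 46.
Best response: 70.

70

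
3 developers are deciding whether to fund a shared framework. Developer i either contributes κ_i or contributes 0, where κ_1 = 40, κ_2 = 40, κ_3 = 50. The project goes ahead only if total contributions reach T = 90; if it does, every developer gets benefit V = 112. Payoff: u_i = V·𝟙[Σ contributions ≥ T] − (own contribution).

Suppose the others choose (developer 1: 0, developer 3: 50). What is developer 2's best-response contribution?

40

Others' total = 50. Contributing 40 brings total to 90 ≥ 90: gain V − κ_2 = 72.
Best response: 40.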